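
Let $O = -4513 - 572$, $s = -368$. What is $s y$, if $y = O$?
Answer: $1871280$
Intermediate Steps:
$O = -5085$
$y = -5085$
$s y = \left(-368\right) \left(-5085\right) = 1871280$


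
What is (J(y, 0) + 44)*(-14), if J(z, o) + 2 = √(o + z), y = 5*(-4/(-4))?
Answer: -588 - 14*√5 ≈ -619.30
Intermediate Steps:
y = 5 (y = 5*(-4*(-¼)) = 5*1 = 5)
J(z, o) = -2 + √(o + z)
(J(y, 0) + 44)*(-14) = ((-2 + √(0 + 5)) + 44)*(-14) = ((-2 + √5) + 44)*(-14) = (42 + √5)*(-14) = -588 - 14*√5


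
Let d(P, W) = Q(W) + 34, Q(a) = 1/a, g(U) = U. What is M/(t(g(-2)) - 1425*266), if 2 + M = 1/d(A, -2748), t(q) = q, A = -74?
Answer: 92057/17707603706 ≈ 5.1987e-6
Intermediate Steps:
d(P, W) = 34 + 1/W (d(P, W) = 1/W + 34 = 34 + 1/W)
M = -184114/93431 (M = -2 + 1/(34 + 1/(-2748)) = -2 + 1/(34 - 1/2748) = -2 + 1/(93431/2748) = -2 + 2748/93431 = -184114/93431 ≈ -1.9706)
M/(t(g(-2)) - 1425*266) = -184114/(93431*(-2 - 1425*266)) = -184114/(93431*(-2 - 379050)) = -184114/93431/(-379052) = -184114/93431*(-1/379052) = 92057/17707603706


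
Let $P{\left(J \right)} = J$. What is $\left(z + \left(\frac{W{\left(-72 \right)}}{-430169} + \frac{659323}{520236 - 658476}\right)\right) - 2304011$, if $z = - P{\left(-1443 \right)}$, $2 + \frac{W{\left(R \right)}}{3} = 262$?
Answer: $- \frac{136926087748796867}{59466562560} \approx -2.3026 \cdot 10^{6}$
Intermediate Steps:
$W{\left(R \right)} = 780$ ($W{\left(R \right)} = -6 + 3 \cdot 262 = -6 + 786 = 780$)
$z = 1443$ ($z = \left(-1\right) \left(-1443\right) = 1443$)
$\left(z + \left(\frac{W{\left(-72 \right)}}{-430169} + \frac{659323}{520236 - 658476}\right)\right) - 2304011 = \left(1443 + \left(\frac{780}{-430169} + \frac{659323}{520236 - 658476}\right)\right) - 2304011 = \left(1443 + \left(780 \left(- \frac{1}{430169}\right) + \frac{659323}{-138240}\right)\right) - 2304011 = \left(1443 + \left(- \frac{780}{430169} + 659323 \left(- \frac{1}{138240}\right)\right)\right) - 2304011 = \left(1443 - \frac{283728142787}{59466562560}\right) - 2304011 = \frac{85526521631293}{59466562560} - 2304011 = - \frac{136926087748796867}{59466562560}$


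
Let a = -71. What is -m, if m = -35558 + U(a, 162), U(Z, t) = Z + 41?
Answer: 35588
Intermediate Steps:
U(Z, t) = 41 + Z
m = -35588 (m = -35558 + (41 - 71) = -35558 - 30 = -35588)
-m = -1*(-35588) = 35588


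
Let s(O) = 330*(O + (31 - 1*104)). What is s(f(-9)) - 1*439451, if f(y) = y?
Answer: -466511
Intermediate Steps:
s(O) = -24090 + 330*O (s(O) = 330*(O + (31 - 104)) = 330*(O - 73) = 330*(-73 + O) = -24090 + 330*O)
s(f(-9)) - 1*439451 = (-24090 + 330*(-9)) - 1*439451 = (-24090 - 2970) - 439451 = -27060 - 439451 = -466511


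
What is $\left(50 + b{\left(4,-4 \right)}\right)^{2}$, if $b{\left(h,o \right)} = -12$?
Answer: $1444$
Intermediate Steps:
$\left(50 + b{\left(4,-4 \right)}\right)^{2} = \left(50 - 12\right)^{2} = 38^{2} = 1444$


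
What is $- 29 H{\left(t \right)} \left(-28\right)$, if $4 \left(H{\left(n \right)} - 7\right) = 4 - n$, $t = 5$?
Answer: $5481$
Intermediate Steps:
$H{\left(n \right)} = 8 - \frac{n}{4}$ ($H{\left(n \right)} = 7 + \frac{4 - n}{4} = 7 - \left(-1 + \frac{n}{4}\right) = 8 - \frac{n}{4}$)
$- 29 H{\left(t \right)} \left(-28\right) = - 29 \left(8 - \frac{5}{4}\right) \left(-28\right) = \left(-29\right) \frac{27}{4} \left(-28\right) = \left(- \frac{783}{4}\right) \left(-28\right) = 5481$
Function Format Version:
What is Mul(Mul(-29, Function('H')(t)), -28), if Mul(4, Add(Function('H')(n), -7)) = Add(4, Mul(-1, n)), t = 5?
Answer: 5481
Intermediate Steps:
Function('H')(n) = Add(8, Mul(Rational(-1, 4), n)) (Function('H')(n) = Add(7, Mul(Rational(1, 4), Add(4, Mul(-1, n)))) = Add(7, Add(1, Mul(Rational(-1, 4), n))) = Add(8, Mul(Rational(-1, 4), n)))
Mul(Mul(-29, Function('H')(t)), -28) = Mul(Mul(-29, Add(8, Mul(Rational(-1, 4), 5))), -28) = Mul(Mul(-29, Add(8, Rational(-5, 4))), -28) = Mul(Mul(-29, Rational(27, 4)), -28) = Mul(Rational(-783, 4), -28) = 5481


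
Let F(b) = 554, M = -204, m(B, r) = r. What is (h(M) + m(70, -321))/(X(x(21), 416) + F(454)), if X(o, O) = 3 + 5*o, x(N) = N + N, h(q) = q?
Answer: -525/767 ≈ -0.68448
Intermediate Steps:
x(N) = 2*N
(h(M) + m(70, -321))/(X(x(21), 416) + F(454)) = (-204 - 321)/((3 + 5*(2*21)) + 554) = -525/((3 + 5*42) + 554) = -525/((3 + 210) + 554) = -525/(213 + 554) = -525/767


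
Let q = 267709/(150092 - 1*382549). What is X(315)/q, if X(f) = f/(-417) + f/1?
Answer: -781055520/2862427 ≈ -272.86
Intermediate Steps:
X(f) = 416*f/417 (X(f) = f*(-1/417) + f*1 = -f/417 + f = 416*f/417)
q = -267709/232457 (q = 267709/(150092 - 382549) = 267709/(-232457) = 267709*(-1/232457) = -267709/232457 ≈ -1.1516)
X(315)/q = ((416/417)*315)/(-267709/232457) = (43680/139)*(-232457/267709) = -781055520/2862427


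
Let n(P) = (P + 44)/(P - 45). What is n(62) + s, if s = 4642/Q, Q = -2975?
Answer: 13908/2975 ≈ 4.6750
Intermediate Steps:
n(P) = (44 + P)/(-45 + P)
s = -4642/2975 (s = 4642/(-2975) = 4642*(-1/2975) = -4642/2975 ≈ -1.5603)
n(62) + s = (44 + 62)/(-45 + 62) - 4642/2975 = 106/17 - 4642/2975 = 13908/2975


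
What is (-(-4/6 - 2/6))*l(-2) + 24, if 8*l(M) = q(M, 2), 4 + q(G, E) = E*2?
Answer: 24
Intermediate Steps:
q(G, E) = -4 + 2*E (q(G, E) = -4 + E*2 = -4 + 2*E)
l(M) = 0 (l(M) = (-4 + 2*2)/8 = (-4 + 4)/8 = (1/8)*0 = 0)
(-(-4/6 - 2/6))*l(-2) + 24 = -(-4/6 - 2/6)*0 + 24 = -(-4*1/6 - 2*1/6)*0 + 24 = -(-2/3 - 1/3)*0 + 24 = -1*(-1)*0 + 24 = 1*0 + 24 = 0 + 24 = 24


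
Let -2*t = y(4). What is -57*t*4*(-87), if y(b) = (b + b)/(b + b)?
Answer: -9918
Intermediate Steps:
y(b) = 1 (y(b) = (2*b)/((2*b)) = (2*b)*(1/(2*b)) = 1)
t = -½ (t = -½*1 = -½ ≈ -0.50000)
-57*t*4*(-87) = -57*(-½*4)*(-87) = -(-114)*(-87) = -57*(-2)*(-87) = 114*(-87) = -9918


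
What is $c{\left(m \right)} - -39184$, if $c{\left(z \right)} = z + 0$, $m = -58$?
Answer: $39126$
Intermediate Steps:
$c{\left(z \right)} = z$
$c{\left(m \right)} - -39184 = -58 - -39184 = -58 + 39184 = 39126$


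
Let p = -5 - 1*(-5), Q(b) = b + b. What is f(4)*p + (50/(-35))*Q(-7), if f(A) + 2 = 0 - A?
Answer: 20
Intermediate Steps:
f(A) = -2 - A (f(A) = -2 + (0 - A) = -2 - A)
Q(b) = 2*b
p = 0 (p = -5 + 5 = 0)
f(4)*p + (50/(-35))*Q(-7) = (-2 - 1*4)*0 + (50/(-35))*(2*(-7)) = (-2 - 4)*0 + (50*(-1/35))*(-14) = -6*0 - 10/7*(-14) = 0 + 20 = 20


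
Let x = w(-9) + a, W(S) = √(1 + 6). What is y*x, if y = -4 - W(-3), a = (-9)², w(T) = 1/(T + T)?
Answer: -2914/9 - 1457*√7/18 ≈ -537.94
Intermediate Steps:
W(S) = √7
w(T) = 1/(2*T)
a = 81
y = -4 - √7 ≈ -6.6458
x = 1457/18 (x = (½)/(-9) + 81 = (½)*(-⅑) + 81 = -1/18 + 81 = 1457/18 ≈ 80.944)
y*x = (-4 - √7)*(1457/18) = -2914/9 - 1457*√7/18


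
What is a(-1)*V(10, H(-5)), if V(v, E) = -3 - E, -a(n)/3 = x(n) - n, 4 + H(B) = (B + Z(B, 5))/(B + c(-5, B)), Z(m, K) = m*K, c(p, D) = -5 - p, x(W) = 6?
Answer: 105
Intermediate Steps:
Z(m, K) = K*m
H(B) = 2 (H(B) = -4 + (B + 5*B)/(B + (-5 - 1*(-5))) = -4 + (6*B)/(B + (-5 + 5)) = -4 + (6*B)/(B + 0) = -4 + (6*B)/B = -4 + 6 = 2)
a(n) = -18 + 3*n (a(n) = -3*(6 - n) = -18 + 3*n)
a(-1)*V(10, H(-5)) = (-18 + 3*(-1))*(-3 - 1*2) = (-18 - 3)*(-3 - 2) = -21*(-5) = 105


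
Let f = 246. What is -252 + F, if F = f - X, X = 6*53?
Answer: -324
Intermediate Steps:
X = 318
F = -72 (F = 246 - 1*318 = 246 - 318 = -72)
-252 + F = -252 - 72 = -324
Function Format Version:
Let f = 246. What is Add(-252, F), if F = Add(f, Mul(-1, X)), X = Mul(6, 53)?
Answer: -324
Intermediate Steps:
X = 318
F = -72 (F = Add(246, Mul(-1, 318)) = Add(246, -318) = -72)
Add(-252, F) = Add(-252, -72) = -324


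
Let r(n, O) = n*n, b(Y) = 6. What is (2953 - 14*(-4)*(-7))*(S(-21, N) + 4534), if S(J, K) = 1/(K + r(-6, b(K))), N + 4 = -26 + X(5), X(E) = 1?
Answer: 81283579/7 ≈ 1.1612e+7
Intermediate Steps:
r(n, O) = n²
N = -29 (N = -4 + (-26 + 1) = -4 - 25 = -29)
S(J, K) = 1/(36 + K) (S(J, K) = 1/(K + (-6)²) = 1/(K + 36) = 1/(36 + K))
(2953 - 14*(-4)*(-7))*(S(-21, N) + 4534) = (2953 - 14*(-4)*(-7))*(1/(36 - 29) + 4534) = (2953 + 56*(-7))*(1/7 + 4534) = (2953 - 392)*(⅐ + 4534) = 2561*(31739/7) = 81283579/7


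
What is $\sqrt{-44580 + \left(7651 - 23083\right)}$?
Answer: $6 i \sqrt{1667} \approx 244.97 i$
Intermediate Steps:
$\sqrt{-44580 + \left(7651 - 23083\right)} = \sqrt{-44580 - 15432} = \sqrt{-60012} = 6 i \sqrt{1667}$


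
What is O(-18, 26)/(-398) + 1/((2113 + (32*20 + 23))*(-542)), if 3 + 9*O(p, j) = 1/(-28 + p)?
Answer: 52243379/61978658256 ≈ 0.00084293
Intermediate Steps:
O(p, j) = -⅓ + 1/(9*(-28 + p))
O(-18, 26)/(-398) + 1/((2113 + (32*20 + 23))*(-542)) = ((85 - 3*(-18))/(9*(-28 - 18)))/(-398) + 1/((2113 + (32*20 + 23))*(-542)) = ((⅑)*(85 + 54)/(-46))*(-1/398) - 1/542/(2113 + (640 + 23)) = ((⅑)*(-1/46)*139)*(-1/398) - 1/542/(2113 + 663) = -139/414*(-1/398) - 1/542/2776 = 139/164772 + (1/2776)*(-1/542) = 139/164772 - 1/1504592 = 52243379/61978658256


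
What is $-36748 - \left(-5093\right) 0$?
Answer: $-36748$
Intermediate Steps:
$-36748 - \left(-5093\right) 0 = -36748 - 0 = -36748 + 0 = -36748$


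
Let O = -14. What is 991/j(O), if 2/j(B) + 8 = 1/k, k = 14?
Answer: -110001/28 ≈ -3928.6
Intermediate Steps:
j(B) = -28/111 (j(B) = 2/(-8 + 1/14) = 2/(-111/14) = 2*(-14/111) = -28/111)
991/j(O) = 991/(-28/111) = 991*(-111/28) = -110001/28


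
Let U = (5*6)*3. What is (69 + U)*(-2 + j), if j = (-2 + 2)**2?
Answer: -318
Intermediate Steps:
U = 90 (U = 30*3 = 90)
j = 0 (j = 0**2 = 0)
(69 + U)*(-2 + j) = (69 + 90)*(-2 + 0) = 159*(-2) = -318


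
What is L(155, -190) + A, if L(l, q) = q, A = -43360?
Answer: -43550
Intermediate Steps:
L(155, -190) + A = -190 - 43360 = -43550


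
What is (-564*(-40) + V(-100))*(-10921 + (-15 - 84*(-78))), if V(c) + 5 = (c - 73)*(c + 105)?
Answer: -95088960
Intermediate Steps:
V(c) = -5 + (-73 + c)*(105 + c) (V(c) = -5 + (c - 73)*(c + 105) = -5 + (-73 + c)*(105 + c))
(-564*(-40) + V(-100))*(-10921 + (-15 - 84*(-78))) = (-564*(-40) + (-7670 + (-100)**2 + 32*(-100)))*(-10921 + (-15 - 84*(-78))) = (22560 + (-7670 + 10000 - 3200))*(-10921 + (-15 + 6552)) = (22560 - 870)*(-10921 + 6537) = 21690*(-4384) = -95088960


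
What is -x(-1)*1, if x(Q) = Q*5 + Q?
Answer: 6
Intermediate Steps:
x(Q) = 6*Q (x(Q) = 5*Q + Q = 6*Q)
-x(-1)*1 = -6*(-1)*1 = -1*(-6)*1 = 6*1 = 6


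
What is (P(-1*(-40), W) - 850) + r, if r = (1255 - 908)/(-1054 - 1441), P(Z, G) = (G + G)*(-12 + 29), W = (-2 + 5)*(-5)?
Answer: -3393547/2495 ≈ -1360.1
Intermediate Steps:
W = -15 (W = 3*(-5) = -15)
P(Z, G) = 34*G (P(Z, G) = (2*G)*17 = 34*G)
r = -347/2495 (r = 347/(-2495) = 347*(-1/2495) = -347/2495 ≈ -0.13908)
(P(-1*(-40), W) - 850) + r = (34*(-15) - 850) - 347/2495 = (-510 - 850) - 347/2495 = -1360 - 347/2495 = -3393547/2495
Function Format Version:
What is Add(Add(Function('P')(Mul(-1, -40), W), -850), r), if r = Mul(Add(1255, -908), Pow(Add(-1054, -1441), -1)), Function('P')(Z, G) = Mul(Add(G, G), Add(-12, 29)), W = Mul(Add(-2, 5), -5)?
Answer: Rational(-3393547, 2495) ≈ -1360.1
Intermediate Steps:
W = -15 (W = Mul(3, -5) = -15)
Function('P')(Z, G) = Mul(34, G) (Function('P')(Z, G) = Mul(Mul(2, G), 17) = Mul(34, G))
r = Rational(-347, 2495) (r = Mul(347, Pow(-2495, -1)) = Mul(347, Rational(-1, 2495)) = Rational(-347, 2495) ≈ -0.13908)
Add(Add(Function('P')(Mul(-1, -40), W), -850), r) = Add(Add(Mul(34, -15), -850), Rational(-347, 2495)) = Add(Add(-510, -850), Rational(-347, 2495)) = Add(-1360, Rational(-347, 2495)) = Rational(-3393547, 2495)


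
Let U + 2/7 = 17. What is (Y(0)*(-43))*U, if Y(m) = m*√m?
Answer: 0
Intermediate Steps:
U = 117/7 (U = -2/7 + 17 = 117/7 ≈ 16.714)
Y(m) = m^(3/2)
(Y(0)*(-43))*U = (0^(3/2)*(-43))*(117/7) = (0*(-43))*(117/7) = 0*(117/7) = 0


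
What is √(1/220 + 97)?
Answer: √1173755/110 ≈ 9.8491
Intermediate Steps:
√(1/220 + 97) = √(21341/220) = √1173755/110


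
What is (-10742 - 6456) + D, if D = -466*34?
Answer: -33042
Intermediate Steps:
D = -15844
(-10742 - 6456) + D = (-10742 - 6456) - 15844 = -17198 - 15844 = -33042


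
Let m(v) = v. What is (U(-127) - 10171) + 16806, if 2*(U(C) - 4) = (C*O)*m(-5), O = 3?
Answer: 15183/2 ≈ 7591.5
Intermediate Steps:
U(C) = 4 - 15*C/2 (U(C) = 4 + ((C*3)*(-5))/2 = 4 + ((3*C)*(-5))/2 = 4 + (-15*C)/2 = 4 - 15*C/2)
(U(-127) - 10171) + 16806 = ((4 - 15/2*(-127)) - 10171) + 16806 = ((4 + 1905/2) - 10171) + 16806 = (1913/2 - 10171) + 16806 = -18429/2 + 16806 = 15183/2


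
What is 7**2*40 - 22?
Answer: 1938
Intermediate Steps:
7**2*40 - 22 = 49*40 - 22 = 1960 - 22 = 1938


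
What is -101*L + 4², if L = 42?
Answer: -4226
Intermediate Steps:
-101*L + 4² = -101*42 + 4² = -4242 + 16 = -4226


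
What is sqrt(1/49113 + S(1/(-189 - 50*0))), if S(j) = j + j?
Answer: I*sqrt(138700569)/114597 ≈ 0.10277*I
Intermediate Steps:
S(j) = 2*j
sqrt(1/49113 + S(1/(-189 - 50*0))) = sqrt(1/49113 + 2/(-189 - 50*0)) = sqrt(1/49113 + 2/(-189 + 0)) = sqrt(1/49113 + 2/(-189)) = sqrt(1/49113 + 2*(-1/189)) = sqrt(1/49113 - 2/189) = sqrt(-3631/343791) = I*sqrt(138700569)/114597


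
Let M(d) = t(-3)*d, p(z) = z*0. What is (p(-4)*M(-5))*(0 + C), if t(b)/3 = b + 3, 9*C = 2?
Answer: 0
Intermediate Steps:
C = 2/9 (C = (⅑)*2 = 2/9 ≈ 0.22222)
p(z) = 0
t(b) = 9 + 3*b (t(b) = 3*(b + 3) = 3*(3 + b) = 9 + 3*b)
M(d) = 0 (M(d) = (9 + 3*(-3))*d = (9 - 9)*d = 0*d = 0)
(p(-4)*M(-5))*(0 + C) = (0*0)*(0 + 2/9) = 0*(2/9) = 0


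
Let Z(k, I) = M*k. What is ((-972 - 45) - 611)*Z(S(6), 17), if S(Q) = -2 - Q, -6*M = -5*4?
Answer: 130240/3 ≈ 43413.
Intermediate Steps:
M = 10/3 (M = -(-5)*4/6 = -⅙*(-20) = 10/3 ≈ 3.3333)
Z(k, I) = 10*k/3
((-972 - 45) - 611)*Z(S(6), 17) = ((-972 - 45) - 611)*(10*(-2 - 1*6)/3) = (-1017 - 611)*(10*(-2 - 6)/3) = -16280*(-8)/3 = -1628*(-80/3) = 130240/3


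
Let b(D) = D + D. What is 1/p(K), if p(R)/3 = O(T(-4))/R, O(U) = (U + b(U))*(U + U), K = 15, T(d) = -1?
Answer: ⅚ ≈ 0.83333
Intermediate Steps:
b(D) = 2*D
O(U) = 6*U² (O(U) = (U + 2*U)*(U + U) = (3*U)*(2*U) = 6*U²)
p(R) = 18/R (p(R) = 3*((6*(-1)²)/R) = 3*((6*1)/R) = 3*(6/R) = 18/R)
1/p(K) = 1/(18/15) = 1/(18*(1/15)) = 1/(6/5) = ⅚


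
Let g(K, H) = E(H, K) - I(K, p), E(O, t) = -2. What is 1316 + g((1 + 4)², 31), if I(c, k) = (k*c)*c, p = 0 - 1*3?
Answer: 3189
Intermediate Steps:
p = -3 (p = 0 - 3 = -3)
I(c, k) = k*c² (I(c, k) = (c*k)*c = k*c²)
g(K, H) = -2 + 3*K² (g(K, H) = -2 - (-3)*K² = -2 + 3*K²)
1316 + g((1 + 4)², 31) = 1316 + (-2 + 3*((1 + 4)²)²) = 1316 + (-2 + 3*(5²)²) = 1316 + (-2 + 3*25²) = 1316 + (-2 + 3*625) = 1316 + (-2 + 1875) = 1316 + 1873 = 3189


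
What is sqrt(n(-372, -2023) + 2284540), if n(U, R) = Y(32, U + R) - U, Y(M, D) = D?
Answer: 3*sqrt(253613) ≈ 1510.8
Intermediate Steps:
n(U, R) = R (n(U, R) = (U + R) - U = (R + U) - U = R)
sqrt(n(-372, -2023) + 2284540) = sqrt(-2023 + 2284540) = sqrt(2282517) = 3*sqrt(253613)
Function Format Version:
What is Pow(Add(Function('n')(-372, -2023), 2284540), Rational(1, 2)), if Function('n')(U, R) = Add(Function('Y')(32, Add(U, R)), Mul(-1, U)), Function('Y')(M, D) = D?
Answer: Mul(3, Pow(253613, Rational(1, 2))) ≈ 1510.8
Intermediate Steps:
Function('n')(U, R) = R (Function('n')(U, R) = Add(Add(U, R), Mul(-1, U)) = Add(Add(R, U), Mul(-1, U)) = R)
Pow(Add(Function('n')(-372, -2023), 2284540), Rational(1, 2)) = Pow(Add(-2023, 2284540), Rational(1, 2)) = Pow(2282517, Rational(1, 2)) = Mul(3, Pow(253613, Rational(1, 2)))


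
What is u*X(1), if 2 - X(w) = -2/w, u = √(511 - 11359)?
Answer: 16*I*√678 ≈ 416.61*I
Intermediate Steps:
u = 4*I*√678 (u = √(-10848) = 4*I*√678 ≈ 104.15*I)
X(w) = 2 + 2/w (X(w) = 2 - (-2)/w = 2 + 2/w)
u*X(1) = (4*I*√678)*(2 + 2/1) = (4*I*√678)*(2 + 2*1) = (4*I*√678)*(2 + 2) = (4*I*√678)*4 = 16*I*√678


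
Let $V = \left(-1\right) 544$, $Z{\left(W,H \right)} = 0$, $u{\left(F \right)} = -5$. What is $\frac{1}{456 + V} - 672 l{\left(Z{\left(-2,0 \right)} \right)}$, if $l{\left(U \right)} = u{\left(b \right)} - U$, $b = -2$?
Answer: $\frac{295679}{88} \approx 3360.0$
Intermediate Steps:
$V = -544$
$l{\left(U \right)} = -5 - U$
$\frac{1}{456 + V} - 672 l{\left(Z{\left(-2,0 \right)} \right)} = \frac{1}{456 - 544} - 672 \left(-5 - 0\right) = \frac{1}{-88} - 672 \left(-5 + 0\right) = - \frac{1}{88} - -3360 = - \frac{1}{88} + 3360 = \frac{295679}{88}$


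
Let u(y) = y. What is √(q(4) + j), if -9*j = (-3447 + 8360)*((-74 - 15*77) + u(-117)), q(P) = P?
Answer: √6612934/3 ≈ 857.19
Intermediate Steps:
j = 6612898/9 (j = -(-3447 + 8360)*((-74 - 15*77) - 117)/9 = -4913*((-74 - 1155) - 117)/9 = -4913*(-1229 - 117)/9 = -4913*(-1346)/9 = -⅑*(-6612898) = 6612898/9 ≈ 7.3477e+5)
√(q(4) + j) = √(4 + 6612898/9) = √(6612934/9) = √6612934/3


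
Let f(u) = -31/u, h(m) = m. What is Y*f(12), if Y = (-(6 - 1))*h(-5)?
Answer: -775/12 ≈ -64.583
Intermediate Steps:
Y = 25 (Y = -(6 - 1)*(-5) = -1*5*(-5) = -5*(-5) = 25)
Y*f(12) = 25*(-31/12) = -775/12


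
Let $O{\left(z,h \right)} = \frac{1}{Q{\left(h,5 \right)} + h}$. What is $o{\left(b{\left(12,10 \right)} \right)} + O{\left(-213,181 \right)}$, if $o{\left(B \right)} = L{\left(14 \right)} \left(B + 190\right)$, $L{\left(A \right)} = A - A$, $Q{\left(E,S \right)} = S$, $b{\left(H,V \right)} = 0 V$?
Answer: $\frac{1}{186} \approx 0.0053763$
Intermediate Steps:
$b{\left(H,V \right)} = 0$
$L{\left(A \right)} = 0$
$O{\left(z,h \right)} = \frac{1}{5 + h}$
$o{\left(B \right)} = 0$ ($o{\left(B \right)} = 0 \left(B + 190\right) = 0 \left(190 + B\right) = 0$)
$o{\left(b{\left(12,10 \right)} \right)} + O{\left(-213,181 \right)} = 0 + \frac{1}{5 + 181} = 0 + \frac{1}{186} = \frac{1}{186}$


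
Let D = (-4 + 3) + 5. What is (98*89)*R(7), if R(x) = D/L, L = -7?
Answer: -4984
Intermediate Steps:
D = 4 (D = -1 + 5 = 4)
R(x) = -4/7 (R(x) = 4/(-7) = 4*(-⅐) = -4/7)
(98*89)*R(7) = (98*89)*(-4/7) = 8722*(-4/7) = -4984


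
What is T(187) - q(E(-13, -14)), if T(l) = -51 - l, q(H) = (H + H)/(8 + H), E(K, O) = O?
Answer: -728/3 ≈ -242.67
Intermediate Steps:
q(H) = 2*H/(8 + H) (q(H) = (2*H)/(8 + H) = 2*H/(8 + H))
T(187) - q(E(-13, -14)) = (-51 - 1*187) - 2*(-14)/(8 - 14) = (-51 - 187) - 2*(-14)/(-6) = -238 - 2*(-14)*(-1)/6 = -238 - 1*14/3 = -238 - 14/3 = -728/3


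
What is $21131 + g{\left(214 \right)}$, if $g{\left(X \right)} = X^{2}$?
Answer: $66927$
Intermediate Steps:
$21131 + g{\left(214 \right)} = 21131 + 214^{2} = 21131 + 45796 = 66927$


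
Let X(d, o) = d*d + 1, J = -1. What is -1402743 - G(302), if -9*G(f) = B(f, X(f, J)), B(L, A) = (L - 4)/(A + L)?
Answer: -1155247233011/823563 ≈ -1.4027e+6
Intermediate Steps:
X(d, o) = 1 + d**2 (X(d, o) = d**2 + 1 = 1 + d**2)
B(L, A) = (-4 + L)/(A + L)
G(f) = -(-4 + f)/(9*(1 + f + f**2)) (G(f) = -(-4 + f)/(9*((1 + f**2) + f)) = -(-4 + f)/(9*(1 + f + f**2)))
-1402743 - G(302) = -1402743 - (4 - 1*302)/(9*(1 + 302 + 302**2)) = -1402743 - (4 - 302)/(9*(1 + 302 + 91204)) = -1402743 - (-298)/(9*91507) = -1402743 - 1*(-298/823563) = -1402743 + 298/823563 = -1155247233011/823563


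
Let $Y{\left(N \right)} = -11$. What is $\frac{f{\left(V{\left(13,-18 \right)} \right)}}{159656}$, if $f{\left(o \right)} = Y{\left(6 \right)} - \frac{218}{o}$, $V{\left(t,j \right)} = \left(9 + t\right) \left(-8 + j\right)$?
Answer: $- \frac{3037}{45661616} \approx -6.6511 \cdot 10^{-5}$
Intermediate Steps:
$V{\left(t,j \right)} = \left(-8 + j\right) \left(9 + t\right)$
$f{\left(o \right)} = -11 - \frac{218}{o}$
$\frac{f{\left(V{\left(13,-18 \right)} \right)}}{159656} = \frac{-11 - \frac{218}{-72 - 104 + 9 \left(-18\right) - 234}}{159656} = \left(-11 - \frac{218}{-72 - 104 - 162 - 234}\right) \frac{1}{159656} = \left(-11 - \frac{218}{-572}\right) \frac{1}{159656} = \left(-11 - - \frac{109}{286}\right) \frac{1}{159656} = \left(-11 + \frac{109}{286}\right) \frac{1}{159656} = \left(- \frac{3037}{286}\right) \frac{1}{159656} = - \frac{3037}{45661616}$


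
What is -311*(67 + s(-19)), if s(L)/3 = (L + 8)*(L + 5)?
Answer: -164519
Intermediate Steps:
s(L) = 3*(5 + L)*(8 + L) (s(L) = 3*((L + 8)*(L + 5)) = 3*((8 + L)*(5 + L)) = 3*((5 + L)*(8 + L)) = 3*(5 + L)*(8 + L))
-311*(67 + s(-19)) = -311*(67 + (120 + 3*(-19)² + 39*(-19))) = -311*(67 + (120 + 3*361 - 741)) = -311*(67 + (120 + 1083 - 741)) = -311*(67 + 462) = -311*529 = -164519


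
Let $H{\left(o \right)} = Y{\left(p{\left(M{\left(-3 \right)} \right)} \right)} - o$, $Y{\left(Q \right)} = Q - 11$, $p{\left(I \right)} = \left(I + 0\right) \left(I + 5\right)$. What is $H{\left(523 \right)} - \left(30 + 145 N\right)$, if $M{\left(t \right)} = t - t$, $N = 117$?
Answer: $-17529$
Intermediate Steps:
$M{\left(t \right)} = 0$
$p{\left(I \right)} = I \left(5 + I\right)$
$Y{\left(Q \right)} = -11 + Q$
$H{\left(o \right)} = -11 - o$ ($H{\left(o \right)} = \left(-11 + 0 \left(5 + 0\right)\right) - o = \left(-11 + 0 \cdot 5\right) - o = \left(-11 + 0\right) - o = -11 - o$)
$H{\left(523 \right)} - \left(30 + 145 N\right) = \left(-11 - 523\right) - 16995 = -534 - 16995 = -17529$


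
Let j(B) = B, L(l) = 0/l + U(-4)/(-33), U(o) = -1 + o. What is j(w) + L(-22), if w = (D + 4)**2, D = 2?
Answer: 1193/33 ≈ 36.151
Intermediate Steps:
w = 36 (w = (2 + 4)**2 = 6**2 = 36)
L(l) = 5/33 (L(l) = 0/l + (-1 - 4)/(-33) = 0 - 5*(-1/33) = 0 + 5/33 = 5/33)
j(w) + L(-22) = 36 + 5/33 = 1193/33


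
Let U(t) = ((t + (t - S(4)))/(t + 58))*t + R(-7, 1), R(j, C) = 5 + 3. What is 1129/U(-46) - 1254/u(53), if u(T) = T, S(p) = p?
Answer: -411667/19928 ≈ -20.658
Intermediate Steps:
R(j, C) = 8
U(t) = 8 + t*(-4 + 2*t)/(58 + t) (U(t) = ((t + (t - 1*4))/(t + 58))*t + 8 = ((t + (t - 4))/(58 + t))*t + 8 = ((t + (-4 + t))/(58 + t))*t + 8 = ((-4 + 2*t)/(58 + t))*t + 8 = t*(-4 + 2*t)/(58 + t) + 8 = 8 + t*(-4 + 2*t)/(58 + t))
1129/U(-46) - 1254/u(53) = 1129/((2*(232 + (-46)² + 2*(-46))/(58 - 46))) - 1254/53 = 1129/((2*(232 + 2116 - 92)/12)) - 1254*1/53 = 1129/((2*(1/12)*2256)) - 1254/53 = 1129/376 - 1254/53 = -411667/19928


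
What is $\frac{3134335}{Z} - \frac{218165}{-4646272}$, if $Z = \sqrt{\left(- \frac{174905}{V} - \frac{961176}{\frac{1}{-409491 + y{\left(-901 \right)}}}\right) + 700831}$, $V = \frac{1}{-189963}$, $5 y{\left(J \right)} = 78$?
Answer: $\frac{218165}{4646272} + \frac{3134335 \sqrt{10670102660410}}{2134020532082} \approx 4.8446$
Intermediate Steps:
$y{\left(J \right)} = \frac{78}{5}$ ($y{\left(J \right)} = \frac{1}{5} \cdot 78 = \frac{78}{5}$)
$V = - \frac{1}{189963} \approx -5.2642 \cdot 10^{-6}$
$Z = \frac{\sqrt{10670102660410}}{5}$ ($Z = \sqrt{\left(- \frac{174905}{- \frac{1}{189963}} - \frac{961176}{\frac{1}{-409491 + \frac{78}{5}}}\right) + 700831} = \sqrt{\left(\left(-174905\right) \left(-189963\right) - \frac{961176}{\frac{1}{- \frac{2047377}{5}}}\right) + 700831} = \sqrt{\left(33225478515 - \frac{961176}{- \frac{5}{2047377}}\right) + 700831} = \sqrt{\left(33225478515 - - \frac{1967889635352}{5}\right) + 700831} = \sqrt{\left(33225478515 + \frac{1967889635352}{5}\right) + 700831} = \sqrt{\frac{2134017027927}{5} + 700831} = \sqrt{\frac{2134020532082}{5}} = \frac{\sqrt{10670102660410}}{5} \approx 6.533 \cdot 10^{5}$)
$\frac{3134335}{Z} - \frac{218165}{-4646272} = \frac{3134335}{\frac{1}{5} \sqrt{10670102660410}} - \frac{218165}{-4646272} = 3134335 \frac{\sqrt{10670102660410}}{2134020532082} - - \frac{218165}{4646272} = \frac{3134335 \sqrt{10670102660410}}{2134020532082} + \frac{218165}{4646272} = \frac{218165}{4646272} + \frac{3134335 \sqrt{10670102660410}}{2134020532082}$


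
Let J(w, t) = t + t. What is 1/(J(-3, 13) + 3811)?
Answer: 1/3837 ≈ 0.00026062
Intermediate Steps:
J(w, t) = 2*t
1/(J(-3, 13) + 3811) = 1/(2*13 + 3811) = 1/(26 + 3811) = 1/3837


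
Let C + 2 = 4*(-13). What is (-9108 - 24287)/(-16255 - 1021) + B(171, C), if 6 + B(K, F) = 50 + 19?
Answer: 1121783/17276 ≈ 64.933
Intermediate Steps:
C = -54 (C = -2 + 4*(-13) = -2 - 52 = -54)
B(K, F) = 63 (B(K, F) = -6 + (50 + 19) = -6 + 69 = 63)
(-9108 - 24287)/(-16255 - 1021) + B(171, C) = (-9108 - 24287)/(-16255 - 1021) + 63 = -33395/(-17276) + 63 = -33395*(-1/17276) + 63 = 33395/17276 + 63 = 1121783/17276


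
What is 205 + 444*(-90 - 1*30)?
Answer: -53075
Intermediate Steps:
205 + 444*(-90 - 1*30) = 205 + 444*(-90 - 30) = 205 + 444*(-120) = 205 - 53280 = -53075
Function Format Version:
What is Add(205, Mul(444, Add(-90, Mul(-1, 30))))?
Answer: -53075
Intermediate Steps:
Add(205, Mul(444, Add(-90, Mul(-1, 30)))) = Add(205, Mul(444, Add(-90, -30))) = Add(205, Mul(444, -120)) = Add(205, -53280) = -53075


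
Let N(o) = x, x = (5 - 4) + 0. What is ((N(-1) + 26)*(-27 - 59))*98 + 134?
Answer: -227422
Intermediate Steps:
x = 1 (x = 1 + 0 = 1)
N(o) = 1
((N(-1) + 26)*(-27 - 59))*98 + 134 = ((1 + 26)*(-27 - 59))*98 + 134 = (27*(-86))*98 + 134 = -2322*98 + 134 = -227556 + 134 = -227422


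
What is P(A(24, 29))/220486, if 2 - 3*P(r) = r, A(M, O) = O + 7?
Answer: -17/330729 ≈ -5.1402e-5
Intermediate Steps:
A(M, O) = 7 + O
P(r) = ⅔ - r/3
P(A(24, 29))/220486 = (⅔ - (7 + 29)/3)/220486 = (⅔ - ⅓*36)*(1/220486) = (⅔ - 12)*(1/220486) = -34/3*1/220486 = -17/330729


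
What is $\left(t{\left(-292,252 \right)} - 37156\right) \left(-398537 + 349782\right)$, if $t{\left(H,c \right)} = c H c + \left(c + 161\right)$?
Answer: $905863560805$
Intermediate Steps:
$t{\left(H,c \right)} = 161 + c + H c^{2}$ ($t{\left(H,c \right)} = H c c + \left(161 + c\right) = H c^{2} + \left(161 + c\right) = 161 + c + H c^{2}$)
$\left(t{\left(-292,252 \right)} - 37156\right) \left(-398537 + 349782\right) = \left(\left(161 + 252 - 292 \cdot 252^{2}\right) - 37156\right) \left(-398537 + 349782\right) = \left(\left(161 + 252 - 18543168\right) - 37156\right) \left(-48755\right) = \left(-18542755 - 37156\right) \left(-48755\right) = \left(-18579911\right) \left(-48755\right) = 905863560805$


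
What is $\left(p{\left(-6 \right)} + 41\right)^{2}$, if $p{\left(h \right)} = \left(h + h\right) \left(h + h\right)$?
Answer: $34225$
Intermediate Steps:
$p{\left(h \right)} = 4 h^{2}$ ($p{\left(h \right)} = 2 h 2 h = 4 h^{2}$)
$\left(p{\left(-6 \right)} + 41\right)^{2} = \left(4 \left(-6\right)^{2} + 41\right)^{2} = \left(4 \cdot 36 + 41\right)^{2} = \left(144 + 41\right)^{2} = 185^{2} = 34225$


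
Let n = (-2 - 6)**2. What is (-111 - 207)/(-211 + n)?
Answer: 106/49 ≈ 2.1633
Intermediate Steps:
n = 64 (n = (-8)**2 = 64)
(-111 - 207)/(-211 + n) = (-111 - 207)/(-211 + 64) = -318/(-147) = -318*(-1/147) = 106/49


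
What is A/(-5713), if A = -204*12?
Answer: 2448/5713 ≈ 0.42850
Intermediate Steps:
A = -2448
A/(-5713) = -2448/(-5713) = -2448*(-1/5713) = 2448/5713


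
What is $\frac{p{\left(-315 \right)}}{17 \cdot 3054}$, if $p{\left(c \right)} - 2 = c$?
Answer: $- \frac{313}{51918} \approx -0.0060287$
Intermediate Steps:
$p{\left(c \right)} = 2 + c$
$\frac{p{\left(-315 \right)}}{17 \cdot 3054} = \frac{2 - 315}{17 \cdot 3054} = - \frac{313}{51918}$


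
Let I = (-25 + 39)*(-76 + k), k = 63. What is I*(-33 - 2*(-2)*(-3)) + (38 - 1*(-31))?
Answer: 8259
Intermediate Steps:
I = -182 (I = (-25 + 39)*(-76 + 63) = 14*(-13) = -182)
I*(-33 - 2*(-2)*(-3)) + (38 - 1*(-31)) = -182*(-33 - 2*(-2)*(-3)) + (38 - 1*(-31)) = -182*(-33 + 4*(-3)) + (38 + 31) = -182*(-33 - 12) + 69 = -182*(-45) + 69 = 8190 + 69 = 8259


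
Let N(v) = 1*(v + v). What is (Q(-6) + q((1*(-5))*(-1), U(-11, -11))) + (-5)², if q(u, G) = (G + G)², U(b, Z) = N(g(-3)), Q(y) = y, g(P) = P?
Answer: 163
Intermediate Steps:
N(v) = 2*v (N(v) = 1*(2*v) = 2*v)
U(b, Z) = -6 (U(b, Z) = 2*(-3) = -6)
q(u, G) = 4*G² (q(u, G) = (2*G)² = 4*G²)
(Q(-6) + q((1*(-5))*(-1), U(-11, -11))) + (-5)² = (-6 + 4*(-6)²) + (-5)² = (-6 + 4*36) + 25 = (-6 + 144) + 25 = 138 + 25 = 163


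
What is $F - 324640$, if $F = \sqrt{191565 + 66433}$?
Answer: $-324640 + \sqrt{257998} \approx -3.2413 \cdot 10^{5}$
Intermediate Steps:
$F = \sqrt{257998} \approx 507.94$
$F - 324640 = \sqrt{257998} - 324640 = -324640 + \sqrt{257998}$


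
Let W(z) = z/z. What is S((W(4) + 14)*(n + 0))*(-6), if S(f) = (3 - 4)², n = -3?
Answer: -6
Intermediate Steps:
W(z) = 1
S(f) = 1 (S(f) = (-1)² = 1)
S((W(4) + 14)*(n + 0))*(-6) = 1*(-6) = -6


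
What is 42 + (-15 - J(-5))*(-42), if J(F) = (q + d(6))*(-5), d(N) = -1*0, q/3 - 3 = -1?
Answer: -588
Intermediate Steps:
q = 6 (q = 9 + 3*(-1) = 9 - 3 = 6)
d(N) = 0
J(F) = -30 (J(F) = (6 + 0)*(-5) = 6*(-5) = -30)
42 + (-15 - J(-5))*(-42) = 42 + (-15 - 1*(-30))*(-42) = 42 + (-15 + 30)*(-42) = 42 + 15*(-42) = 42 - 630 = -588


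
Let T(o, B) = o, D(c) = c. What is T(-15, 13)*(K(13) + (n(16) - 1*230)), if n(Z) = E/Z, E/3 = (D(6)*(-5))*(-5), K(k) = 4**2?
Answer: 22305/8 ≈ 2788.1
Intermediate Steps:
K(k) = 16
E = 450 (E = 3*((6*(-5))*(-5)) = 3*(-30*(-5)) = 3*150 = 450)
n(Z) = 450/Z
T(-15, 13)*(K(13) + (n(16) - 1*230)) = -15*(16 + (450/16 - 1*230)) = -15*(16 + (450*(1/16) - 230)) = -15*(16 + (225/8 - 230)) = -15*(16 - 1615/8) = -15*(-1487/8) = 22305/8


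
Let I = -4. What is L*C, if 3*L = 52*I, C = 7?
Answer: -1456/3 ≈ -485.33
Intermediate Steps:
L = -208/3 (L = (52*(-4))/3 = (⅓)*(-208) = -208/3 ≈ -69.333)
L*C = -208/3*7 = -1456/3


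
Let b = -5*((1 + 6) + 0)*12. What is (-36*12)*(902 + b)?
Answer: -208224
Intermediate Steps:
b = -420 (b = -5*(7 + 0)*12 = -5*7*12 = -35*12 = -420)
(-36*12)*(902 + b) = (-36*12)*(902 - 420) = -432*482 = -208224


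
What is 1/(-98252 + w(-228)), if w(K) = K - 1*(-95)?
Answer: -1/98385 ≈ -1.0164e-5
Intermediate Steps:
w(K) = 95 + K (w(K) = K + 95 = 95 + K)
1/(-98252 + w(-228)) = 1/(-98252 + (95 - 228)) = 1/(-98252 - 133) = 1/(-98385) = -1/98385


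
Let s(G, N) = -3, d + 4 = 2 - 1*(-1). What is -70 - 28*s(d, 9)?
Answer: 14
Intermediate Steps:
d = -1 (d = -4 + (2 - 1*(-1)) = -4 + (2 + 1) = -4 + 3 = -1)
-70 - 28*s(d, 9) = -70 - 28*(-3) = -70 + 84 = 14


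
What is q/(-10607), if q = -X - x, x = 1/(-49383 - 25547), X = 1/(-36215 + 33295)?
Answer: -1557/46415298584 ≈ -3.3545e-8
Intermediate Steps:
X = -1/2920 (X = 1/(-2920) = -1/2920 ≈ -0.00034247)
x = -1/74930 (x = 1/(-74930) = -1/74930 ≈ -1.3346e-5)
q = 1557/4375912 (q = -1*(-1/2920) - 1*(-1/74930) = 1/2920 + 1/74930 = 1557/4375912 ≈ 0.00035581)
q/(-10607) = (1557/4375912)/(-10607) = (1557/4375912)*(-1/10607) = -1557/46415298584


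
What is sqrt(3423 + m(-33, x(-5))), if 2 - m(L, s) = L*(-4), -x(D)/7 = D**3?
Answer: sqrt(3293) ≈ 57.385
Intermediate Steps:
x(D) = -7*D**3
m(L, s) = 2 + 4*L (m(L, s) = 2 - L*(-4) = 2 - (-4)*L = 2 + 4*L)
sqrt(3423 + m(-33, x(-5))) = sqrt(3423 + (2 + 4*(-33))) = sqrt(3423 + (2 - 132)) = sqrt(3423 - 130) = sqrt(3293)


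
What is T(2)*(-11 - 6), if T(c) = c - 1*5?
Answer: 51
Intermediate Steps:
T(c) = -5 + c (T(c) = c - 5 = -5 + c)
T(2)*(-11 - 6) = (-5 + 2)*(-11 - 6) = -3*(-17) = 51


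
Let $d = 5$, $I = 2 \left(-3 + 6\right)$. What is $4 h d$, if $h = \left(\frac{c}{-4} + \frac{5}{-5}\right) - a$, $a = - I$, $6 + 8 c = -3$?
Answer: $\frac{845}{8} \approx 105.63$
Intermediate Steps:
$c = - \frac{9}{8}$ ($c = - \frac{3}{4} + \frac{1}{8} \left(-3\right) = - \frac{3}{4} - \frac{3}{8} = - \frac{9}{8} \approx -1.125$)
$I = 6$ ($I = 2 \cdot 3 = 6$)
$a = -6$ ($a = \left(-1\right) 6 = -6$)
$h = \frac{169}{32}$ ($h = \left(- \frac{9}{8 \left(-4\right)} + \frac{5}{-5}\right) - -6 = \left(\left(- \frac{9}{8}\right) \left(- \frac{1}{4}\right) + 5 \left(- \frac{1}{5}\right)\right) + 6 = \left(\frac{9}{32} - 1\right) + 6 = - \frac{23}{32} + 6 = \frac{169}{32} \approx 5.2813$)
$4 h d = 4 \cdot \frac{169}{32} \cdot 5 = \frac{169}{8} \cdot 5 = \frac{845}{8}$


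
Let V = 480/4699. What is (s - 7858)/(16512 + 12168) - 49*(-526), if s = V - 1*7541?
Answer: 1157806848753/44922440 ≈ 25773.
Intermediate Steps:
V = 480/4699 (V = 480*(1/4699) = 480/4699 ≈ 0.10215)
s = -35434679/4699 (s = 480/4699 - 1*7541 = 480/4699 - 7541 = -35434679/4699 ≈ -7540.9)
(s - 7858)/(16512 + 12168) - 49*(-526) = (-35434679/4699 - 7858)/(16512 + 12168) - 49*(-526) = -72359421/4699/28680 + 25774 = -72359421/4699*1/28680 + 25774 = -24119807/44922440 + 25774 = 1157806848753/44922440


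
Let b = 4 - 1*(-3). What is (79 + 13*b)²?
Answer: 28900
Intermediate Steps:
b = 7 (b = 4 + 3 = 7)
(79 + 13*b)² = (79 + 13*7)² = (79 + 91)² = 170² = 28900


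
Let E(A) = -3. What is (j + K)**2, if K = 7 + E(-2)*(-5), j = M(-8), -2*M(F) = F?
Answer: 676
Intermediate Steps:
M(F) = -F/2
j = 4 (j = -1/2*(-8) = 4)
K = 22 (K = 7 - 3*(-5) = 7 + 15 = 22)
(j + K)**2 = (4 + 22)**2 = 26**2 = 676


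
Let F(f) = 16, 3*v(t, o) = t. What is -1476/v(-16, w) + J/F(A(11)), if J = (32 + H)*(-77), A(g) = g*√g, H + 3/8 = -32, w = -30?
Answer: 35655/128 ≈ 278.55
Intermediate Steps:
H = -259/8 (H = -3/8 - 32 = -259/8 ≈ -32.375)
v(t, o) = t/3
A(g) = g^(3/2)
J = 231/8 (J = (32 - 259/8)*(-77) = -3/8*(-77) = 231/8 ≈ 28.875)
-1476/v(-16, w) + J/F(A(11)) = -1476/((⅓)*(-16)) + (231/8)/16 = -1476/(-16/3) + (231/8)*(1/16) = -1476*(-3/16) + 231/128 = 1107/4 + 231/128 = 35655/128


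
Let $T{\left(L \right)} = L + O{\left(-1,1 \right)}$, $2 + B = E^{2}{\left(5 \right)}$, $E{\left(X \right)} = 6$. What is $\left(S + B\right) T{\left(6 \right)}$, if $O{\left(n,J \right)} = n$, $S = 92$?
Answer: $630$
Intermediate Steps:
$B = 34$ ($B = -2 + 6^{2} = -2 + 36 = 34$)
$T{\left(L \right)} = -1 + L$ ($T{\left(L \right)} = L - 1 = -1 + L$)
$\left(S + B\right) T{\left(6 \right)} = \left(92 + 34\right) \left(-1 + 6\right) = 126 \cdot 5 = 630$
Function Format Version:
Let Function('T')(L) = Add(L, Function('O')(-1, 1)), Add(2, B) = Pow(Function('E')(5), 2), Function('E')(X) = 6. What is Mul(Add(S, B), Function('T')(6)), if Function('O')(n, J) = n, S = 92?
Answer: 630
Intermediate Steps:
B = 34 (B = Add(-2, Pow(6, 2)) = Add(-2, 36) = 34)
Function('T')(L) = Add(-1, L) (Function('T')(L) = Add(L, -1) = Add(-1, L))
Mul(Add(S, B), Function('T')(6)) = Mul(Add(92, 34), Add(-1, 6)) = Mul(126, 5) = 630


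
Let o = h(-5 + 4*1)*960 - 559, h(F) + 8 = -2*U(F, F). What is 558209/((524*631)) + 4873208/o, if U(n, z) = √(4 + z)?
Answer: -13243757359559039/18787827247124 + 9356559360*√3/56821921 ≈ -419.70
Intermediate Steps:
h(F) = -8 - 2*√(4 + F)
o = -8239 - 1920*√3 (o = (-8 - 2*√(4 + (-5 + 4*1)))*960 - 559 = (-8 - 2*√(4 + (-5 + 4)))*960 - 559 = (-8 - 2*√(4 - 1))*960 - 559 = (-8 - 2*√3)*960 - 559 = (-7680 - 1920*√3) - 559 = -8239 - 1920*√3 ≈ -11565.)
558209/((524*631)) + 4873208/o = 558209/((524*631)) + 4873208/(-8239 - 1920*√3) = 558209/330644 + 4873208/(-8239 - 1920*√3)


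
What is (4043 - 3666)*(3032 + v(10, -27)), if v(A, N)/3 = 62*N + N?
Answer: -780767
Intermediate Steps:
v(A, N) = 189*N (v(A, N) = 3*(62*N + N) = 3*(63*N) = 189*N)
(4043 - 3666)*(3032 + v(10, -27)) = (4043 - 3666)*(3032 + 189*(-27)) = 377*(3032 - 5103) = 377*(-2071) = -780767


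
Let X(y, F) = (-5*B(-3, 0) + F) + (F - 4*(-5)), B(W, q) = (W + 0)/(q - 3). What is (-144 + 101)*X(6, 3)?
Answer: -903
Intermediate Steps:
B(W, q) = W/(-3 + q)
X(y, F) = 15 + 2*F (X(y, F) = (-(-15)/(-3 + 0) + F) + (F - 4*(-5)) = (-(-15)/(-3) + F) + (F + 20) = (-(-15)*(-1)/3 + F) + (20 + F) = (-5*1 + F) + (20 + F) = (-5 + F) + (20 + F) = 15 + 2*F)
(-144 + 101)*X(6, 3) = (-144 + 101)*(15 + 2*3) = -43*(15 + 6) = -43*21 = -903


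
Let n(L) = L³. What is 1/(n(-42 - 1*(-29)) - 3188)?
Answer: -1/5385 ≈ -0.00018570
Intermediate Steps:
1/(n(-42 - 1*(-29)) - 3188) = 1/((-42 - 1*(-29))³ - 3188) = 1/((-42 + 29)³ - 3188) = 1/((-13)³ - 3188) = 1/(-2197 - 3188) = 1/(-5385) = -1/5385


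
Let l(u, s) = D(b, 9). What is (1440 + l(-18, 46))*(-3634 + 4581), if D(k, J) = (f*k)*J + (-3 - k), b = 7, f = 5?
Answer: 1652515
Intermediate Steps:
D(k, J) = -3 - k + 5*J*k (D(k, J) = (5*k)*J + (-3 - k) = 5*J*k + (-3 - k) = -3 - k + 5*J*k)
l(u, s) = 305 (l(u, s) = -3 - 1*7 + 5*9*7 = -3 - 7 + 315 = 305)
(1440 + l(-18, 46))*(-3634 + 4581) = (1440 + 305)*(-3634 + 4581) = 1745*947 = 1652515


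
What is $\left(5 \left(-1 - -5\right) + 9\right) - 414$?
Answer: $-385$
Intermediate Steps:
$\left(5 \left(-1 - -5\right) + 9\right) - 414 = \left(5 \left(-1 + 5\right) + 9\right) - 414 = \left(5 \cdot 4 + 9\right) - 414 = \left(20 + 9\right) - 414 = 29 - 414 = -385$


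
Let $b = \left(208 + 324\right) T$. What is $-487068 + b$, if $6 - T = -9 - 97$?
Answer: $-427484$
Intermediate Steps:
$T = 112$ ($T = 6 - \left(-9 - 97\right) = 6 - -106 = 6 + 106 = 112$)
$b = 59584$ ($b = \left(208 + 324\right) 112 = 532 \cdot 112 = 59584$)
$-487068 + b = -487068 + 59584 = -427484$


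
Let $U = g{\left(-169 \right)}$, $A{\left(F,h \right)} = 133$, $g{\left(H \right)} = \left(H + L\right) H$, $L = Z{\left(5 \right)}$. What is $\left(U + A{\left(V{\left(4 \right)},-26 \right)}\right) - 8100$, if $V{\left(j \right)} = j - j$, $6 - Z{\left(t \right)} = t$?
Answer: $20425$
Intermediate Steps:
$Z{\left(t \right)} = 6 - t$
$L = 1$ ($L = 6 - 5 = 1$)
$V{\left(j \right)} = 0$
$g{\left(H \right)} = H \left(1 + H\right)$ ($g{\left(H \right)} = \left(H + 1\right) H = \left(1 + H\right) H = H \left(1 + H\right)$)
$U = 28392$ ($U = - 169 \left(1 - 169\right) = \left(-169\right) \left(-168\right) = 28392$)
$\left(U + A{\left(V{\left(4 \right)},-26 \right)}\right) - 8100 = \left(28392 + 133\right) - 8100 = 28525 - 8100 = 20425$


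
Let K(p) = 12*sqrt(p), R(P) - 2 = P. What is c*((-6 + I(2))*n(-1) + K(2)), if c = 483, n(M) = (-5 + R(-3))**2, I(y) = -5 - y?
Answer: -226044 + 5796*sqrt(2) ≈ -2.1785e+5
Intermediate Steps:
R(P) = 2 + P
n(M) = 36 (n(M) = (-5 + (2 - 3))**2 = (-5 - 1)**2 = (-6)**2 = 36)
c*((-6 + I(2))*n(-1) + K(2)) = 483*((-6 + (-5 - 1*2))*36 + 12*sqrt(2)) = 483*((-6 + (-5 - 2))*36 + 12*sqrt(2)) = 483*((-6 - 7)*36 + 12*sqrt(2)) = 483*(-13*36 + 12*sqrt(2)) = 483*(-468 + 12*sqrt(2)) = -226044 + 5796*sqrt(2)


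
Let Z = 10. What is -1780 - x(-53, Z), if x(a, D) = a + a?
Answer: -1674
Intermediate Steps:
x(a, D) = 2*a
-1780 - x(-53, Z) = -1780 - 2*(-53) = -1780 - 1*(-106) = -1780 + 106 = -1674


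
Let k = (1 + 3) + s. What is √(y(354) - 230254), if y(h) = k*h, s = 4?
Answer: I*√227422 ≈ 476.89*I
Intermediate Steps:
k = 8 (k = (1 + 3) + 4 = 4 + 4 = 8)
y(h) = 8*h
√(y(354) - 230254) = √(8*354 - 230254) = √(2832 - 230254) = √(-227422) = I*√227422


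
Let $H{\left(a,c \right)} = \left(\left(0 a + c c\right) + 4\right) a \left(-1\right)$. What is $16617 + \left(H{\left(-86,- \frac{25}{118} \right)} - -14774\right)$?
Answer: $\frac{220965945}{6962} \approx 31739.0$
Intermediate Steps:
$H{\left(a,c \right)} = - a \left(4 + c^{2}\right)$ ($H{\left(a,c \right)} = \left(\left(0 + c^{2}\right) + 4\right) a \left(-1\right) = \left(c^{2} + 4\right) a \left(-1\right) = \left(4 + c^{2}\right) a \left(-1\right) = a \left(4 + c^{2}\right) \left(-1\right) = - a \left(4 + c^{2}\right)$)
$16617 + \left(H{\left(-86,- \frac{25}{118} \right)} - -14774\right) = 16617 - \left(-14774 - 86 \left(4 + \left(- \frac{25}{118}\right)^{2}\right)\right) = 16617 + \left(\left(-1\right) \left(-86\right) \left(4 + \left(\left(-25\right) \frac{1}{118}\right)^{2}\right) + 14774\right) = 16617 + \left(\left(-1\right) \left(-86\right) \left(4 + \left(- \frac{25}{118}\right)^{2}\right) + 14774\right) = 16617 + \left(\left(-1\right) \left(-86\right) \left(4 + \frac{625}{13924}\right) + 14774\right) = 16617 + \left(\left(-1\right) \left(-86\right) \frac{56321}{13924} + 14774\right) = 16617 + \left(\frac{2421803}{6962} + 14774\right) = 16617 + \frac{105278391}{6962} = \frac{220965945}{6962}$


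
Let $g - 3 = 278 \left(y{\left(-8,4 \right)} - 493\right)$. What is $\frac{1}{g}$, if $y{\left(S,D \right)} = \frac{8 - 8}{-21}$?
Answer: $- \frac{1}{137051} \approx -7.2966 \cdot 10^{-6}$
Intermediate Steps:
$y{\left(S,D \right)} = 0$ ($y{\left(S,D \right)} = \left(8 - 8\right) \left(- \frac{1}{21}\right) = 0 \left(- \frac{1}{21}\right) = 0$)
$g = -137051$ ($g = 3 + 278 \left(0 - 493\right) = 3 + 278 \left(-493\right) = 3 - 137054 = -137051$)
$\frac{1}{g} = \frac{1}{-137051} = - \frac{1}{137051}$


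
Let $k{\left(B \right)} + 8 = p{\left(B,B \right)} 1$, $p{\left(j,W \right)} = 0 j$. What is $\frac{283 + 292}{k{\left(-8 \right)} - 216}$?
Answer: $- \frac{575}{224} \approx -2.567$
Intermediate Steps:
$p{\left(j,W \right)} = 0$
$k{\left(B \right)} = -8$ ($k{\left(B \right)} = -8 + 0 \cdot 1 = -8 + 0 = -8$)
$\frac{283 + 292}{k{\left(-8 \right)} - 216} = \frac{283 + 292}{-8 - 216} = \frac{575}{-224} = 575 \left(- \frac{1}{224}\right) = - \frac{575}{224}$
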